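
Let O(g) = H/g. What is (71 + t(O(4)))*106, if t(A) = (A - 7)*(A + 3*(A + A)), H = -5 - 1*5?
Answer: 50297/2 ≈ 25149.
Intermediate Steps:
H = -10 (H = -5 - 5 = -10)
O(g) = -10/g
t(A) = 7*A*(-7 + A) (t(A) = (-7 + A)*(A + 3*(2*A)) = (-7 + A)*(A + 6*A) = (-7 + A)*(7*A) = 7*A*(-7 + A))
(71 + t(O(4)))*106 = (71 + 7*(-10/4)*(-7 - 10/4))*106 = (71 + 7*(-10*¼)*(-7 - 10*¼))*106 = (71 + 7*(-5/2)*(-7 - 5/2))*106 = (71 + 7*(-5/2)*(-19/2))*106 = (71 + 665/4)*106 = (949/4)*106 = 50297/2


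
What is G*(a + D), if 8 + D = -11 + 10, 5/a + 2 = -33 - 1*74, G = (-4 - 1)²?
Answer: -24650/109 ≈ -226.15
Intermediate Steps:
G = 25 (G = (-5)² = 25)
a = -5/109 (a = 5/(-2 + (-33 - 1*74)) = 5/(-2 + (-33 - 74)) = 5/(-2 - 107) = 5/(-109) = 5*(-1/109) = -5/109 ≈ -0.045872)
D = -9 (D = -8 + (-11 + 10) = -8 - 1 = -9)
G*(a + D) = 25*(-5/109 - 9) = 25*(-986/109) = -24650/109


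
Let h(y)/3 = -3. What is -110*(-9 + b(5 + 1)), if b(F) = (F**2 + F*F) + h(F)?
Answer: -5940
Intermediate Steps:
h(y) = -9 (h(y) = 3*(-3) = -9)
b(F) = -9 + 2*F**2 (b(F) = (F**2 + F*F) - 9 = (F**2 + F**2) - 9 = 2*F**2 - 9 = -9 + 2*F**2)
-110*(-9 + b(5 + 1)) = -110*(-9 + (-9 + 2*(5 + 1)**2)) = -110*(-9 + (-9 + 2*6**2)) = -110*(-9 + (-9 + 2*36)) = -110*(-9 + (-9 + 72)) = -110*(-9 + 63) = -110*54 = -5940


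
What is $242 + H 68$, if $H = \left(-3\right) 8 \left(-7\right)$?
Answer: $11666$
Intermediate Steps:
$H = 168$ ($H = \left(-24\right) \left(-7\right) = 168$)
$242 + H 68 = 242 + 168 \cdot 68 = 242 + 11424 = 11666$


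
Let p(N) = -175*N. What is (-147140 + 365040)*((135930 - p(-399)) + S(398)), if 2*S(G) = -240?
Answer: 14378131500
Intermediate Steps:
S(G) = -120 (S(G) = (½)*(-240) = -120)
(-147140 + 365040)*((135930 - p(-399)) + S(398)) = (-147140 + 365040)*((135930 - (-175)*(-399)) - 120) = 217900*((135930 - 1*69825) - 120) = 217900*((135930 - 69825) - 120) = 217900*(66105 - 120) = 217900*65985 = 14378131500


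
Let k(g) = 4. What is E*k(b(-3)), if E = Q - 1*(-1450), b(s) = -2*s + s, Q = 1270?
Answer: 10880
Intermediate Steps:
b(s) = -s
E = 2720 (E = 1270 - 1*(-1450) = 1270 + 1450 = 2720)
E*k(b(-3)) = 2720*4 = 10880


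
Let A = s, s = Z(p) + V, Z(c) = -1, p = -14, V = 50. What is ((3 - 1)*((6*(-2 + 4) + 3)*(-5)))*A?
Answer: -7350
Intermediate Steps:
s = 49 (s = -1 + 50 = 49)
A = 49
((3 - 1)*((6*(-2 + 4) + 3)*(-5)))*A = ((3 - 1)*((6*(-2 + 4) + 3)*(-5)))*49 = (2*((6*2 + 3)*(-5)))*49 = (2*((12 + 3)*(-5)))*49 = (2*(15*(-5)))*49 = (2*(-75))*49 = -150*49 = -7350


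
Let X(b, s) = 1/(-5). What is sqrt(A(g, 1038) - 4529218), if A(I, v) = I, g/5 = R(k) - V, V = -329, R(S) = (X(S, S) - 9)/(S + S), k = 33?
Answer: 2*I*sqrt(1232631939)/33 ≈ 2127.8*I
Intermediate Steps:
X(b, s) = -1/5
R(S) = -23/(5*S) (R(S) = (-1/5 - 9)/(S + S) = -46*1/(2*S)/5 = -23/(5*S))
g = 54262/33 (g = 5*(-23/5/33 - 1*(-329)) = 5*(-23/5*1/33 + 329) = 5*(-23/165 + 329) = 5*(54262/165) = 54262/33 ≈ 1644.3)
sqrt(A(g, 1038) - 4529218) = sqrt(54262/33 - 4529218) = sqrt(-149409932/33) = 2*I*sqrt(1232631939)/33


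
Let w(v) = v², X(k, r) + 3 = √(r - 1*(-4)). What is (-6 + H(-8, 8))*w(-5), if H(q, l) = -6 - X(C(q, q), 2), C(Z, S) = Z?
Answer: -225 - 25*√6 ≈ -286.24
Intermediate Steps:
X(k, r) = -3 + √(4 + r) (X(k, r) = -3 + √(r - 1*(-4)) = -3 + √(r + 4) = -3 + √(4 + r))
H(q, l) = -3 - √6 (H(q, l) = -6 - (-3 + √(4 + 2)) = -6 - (-3 + √6) = -6 + (3 - √6) = -3 - √6)
(-6 + H(-8, 8))*w(-5) = (-6 + (-3 - √6))*(-5)² = (-9 - √6)*25 = -225 - 25*√6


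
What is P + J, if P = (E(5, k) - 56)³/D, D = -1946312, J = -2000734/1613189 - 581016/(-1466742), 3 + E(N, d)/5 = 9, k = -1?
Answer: -80119317972225945/95942317133873797 ≈ -0.83508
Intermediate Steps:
E(N, d) = 30 (E(N, d) = -15 + 5*9 = -15 + 45 = 30)
J = -332878661434/394355343373 (J = -2000734*1/1613189 - 581016*(-1/1466742) = -2000734/1613189 + 96836/244457 = -332878661434/394355343373 ≈ -0.84411)
P = 2197/243289 (P = (30 - 56)³/(-1946312) = (-26)³*(-1/1946312) = -17576*(-1/1946312) = 2197/243289 ≈ 0.0090304)
P + J = 2197/243289 - 332878661434/394355343373 = -80119317972225945/95942317133873797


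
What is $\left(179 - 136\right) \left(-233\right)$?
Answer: $-10019$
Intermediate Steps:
$\left(179 - 136\right) \left(-233\right) = 43 \left(-233\right) = -10019$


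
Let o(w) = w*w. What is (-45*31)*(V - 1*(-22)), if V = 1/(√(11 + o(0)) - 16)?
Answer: -1499346/49 + 279*√11/49 ≈ -30580.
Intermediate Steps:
o(w) = w²
V = 1/(-16 + √11) (V = 1/(√(11 + 0²) - 16) = 1/(√(11 + 0) - 16) = 1/(√11 - 16) = 1/(-16 + √11) ≈ -0.078843)
(-45*31)*(V - 1*(-22)) = (-45*31)*((-16/245 - √11/245) - 1*(-22)) = -1395*((-16/245 - √11/245) + 22) = -1395*(5374/245 - √11/245) = -1499346/49 + 279*√11/49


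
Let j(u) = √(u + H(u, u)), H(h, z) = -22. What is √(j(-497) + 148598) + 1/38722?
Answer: 1/38722 + √(148598 + I*√519) ≈ 385.48 + 0.029549*I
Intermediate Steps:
j(u) = √(-22 + u) (j(u) = √(u - 22) = √(-22 + u))
√(j(-497) + 148598) + 1/38722 = √(√(-22 - 497) + 148598) + 1/38722 = √(√(-519) + 148598) + 1/38722 = √(I*√519 + 148598) + 1/38722 = √(148598 + I*√519) + 1/38722 = 1/38722 + √(148598 + I*√519)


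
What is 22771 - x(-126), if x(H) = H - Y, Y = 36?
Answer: 22933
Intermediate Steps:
x(H) = -36 + H (x(H) = H - 1*36 = H - 36 = -36 + H)
22771 - x(-126) = 22771 - (-36 - 126) = 22771 - 1*(-162) = 22771 + 162 = 22933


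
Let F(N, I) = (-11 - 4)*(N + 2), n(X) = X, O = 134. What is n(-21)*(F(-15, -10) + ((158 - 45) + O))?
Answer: -9282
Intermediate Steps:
F(N, I) = -30 - 15*N (F(N, I) = -15*(2 + N) = -30 - 15*N)
n(-21)*(F(-15, -10) + ((158 - 45) + O)) = -21*((-30 - 15*(-15)) + ((158 - 45) + 134)) = -21*((-30 + 225) + (113 + 134)) = -21*(195 + 247) = -21*442 = -9282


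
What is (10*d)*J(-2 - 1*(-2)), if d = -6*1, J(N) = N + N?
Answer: 0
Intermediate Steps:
J(N) = 2*N
d = -6
(10*d)*J(-2 - 1*(-2)) = (10*(-6))*(2*(-2 - 1*(-2))) = -120*(-2 + 2) = -120*0 = -60*0 = 0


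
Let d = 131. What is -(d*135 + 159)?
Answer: -17844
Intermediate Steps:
-(d*135 + 159) = -(131*135 + 159) = -(17685 + 159) = -1*17844 = -17844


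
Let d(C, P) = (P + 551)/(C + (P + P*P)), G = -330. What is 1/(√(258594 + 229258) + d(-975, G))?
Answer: -23778495/5647708454915459 + 23153368050*√121963/5647708454915459 ≈ 0.0014317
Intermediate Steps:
d(C, P) = (551 + P)/(C + P + P²) (d(C, P) = (551 + P)/(C + (P + P²)) = (551 + P)/(C + P + P²))
1/(√(258594 + 229258) + d(-975, G)) = 1/(√(258594 + 229258) + (551 - 330)/(-975 - 330 + (-330)²)) = 1/(√487852 + 221/(-975 - 330 + 108900)) = 1/(2*√121963 + 221/107595) = 1/(221/107595 + 2*√121963)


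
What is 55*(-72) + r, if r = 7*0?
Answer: -3960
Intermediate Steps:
r = 0
55*(-72) + r = 55*(-72) + 0 = -3960 + 0 = -3960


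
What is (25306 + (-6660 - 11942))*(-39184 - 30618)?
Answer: -467952608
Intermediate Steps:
(25306 + (-6660 - 11942))*(-39184 - 30618) = (25306 - 18602)*(-69802) = 6704*(-69802) = -467952608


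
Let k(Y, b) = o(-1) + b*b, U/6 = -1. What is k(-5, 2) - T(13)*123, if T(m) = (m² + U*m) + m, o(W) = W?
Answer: -12789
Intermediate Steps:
U = -6 (U = 6*(-1) = -6)
T(m) = m² - 5*m (T(m) = (m² - 6*m) + m = m² - 5*m)
k(Y, b) = -1 + b² (k(Y, b) = -1 + b*b = -1 + b²)
k(-5, 2) - T(13)*123 = (-1 + 2²) - 13*(-5 + 13)*123 = (-1 + 4) - 13*8*123 = 3 - 1*104*123 = 3 - 104*123 = 3 - 12792 = -12789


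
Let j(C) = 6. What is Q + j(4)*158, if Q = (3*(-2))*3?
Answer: 930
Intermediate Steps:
Q = -18 (Q = -6*3 = -18)
Q + j(4)*158 = -18 + 6*158 = -18 + 948 = 930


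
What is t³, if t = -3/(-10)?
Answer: 27/1000 ≈ 0.027000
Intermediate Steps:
t = 3/10 (t = -3*(-⅒) = 3/10 ≈ 0.30000)
t³ = (3/10)³ = 27/1000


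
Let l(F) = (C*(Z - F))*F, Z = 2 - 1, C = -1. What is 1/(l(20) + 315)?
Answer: 1/695 ≈ 0.0014388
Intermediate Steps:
Z = 1
l(F) = F*(-1 + F) (l(F) = (-(1 - F))*F = (-1 + F)*F = F*(-1 + F))
1/(l(20) + 315) = 1/(20*(-1 + 20) + 315) = 1/(20*19 + 315) = 1/(380 + 315) = 1/695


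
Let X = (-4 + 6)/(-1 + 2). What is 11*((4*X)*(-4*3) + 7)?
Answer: -979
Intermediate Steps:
X = 2 (X = 2/1 = 2*1 = 2)
11*((4*X)*(-4*3) + 7) = 11*((4*2)*(-4*3) + 7) = 11*(8*(-12) + 7) = 11*(-96 + 7) = 11*(-89) = -979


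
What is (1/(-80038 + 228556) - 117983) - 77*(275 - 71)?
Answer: -19855519937/148518 ≈ -1.3369e+5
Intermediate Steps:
(1/(-80038 + 228556) - 117983) - 77*(275 - 71) = (1/148518 - 117983) - 77*204 = (1/148518 - 117983) - 1*15708 = -17522599193/148518 - 15708 = -19855519937/148518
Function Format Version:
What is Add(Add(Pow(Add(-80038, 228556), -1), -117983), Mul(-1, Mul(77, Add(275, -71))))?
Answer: Rational(-19855519937, 148518) ≈ -1.3369e+5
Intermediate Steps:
Add(Add(Pow(Add(-80038, 228556), -1), -117983), Mul(-1, Mul(77, Add(275, -71)))) = Add(Add(Pow(148518, -1), -117983), Mul(-1, Mul(77, 204))) = Add(Add(Rational(1, 148518), -117983), Mul(-1, 15708)) = Add(Rational(-17522599193, 148518), -15708) = Rational(-19855519937, 148518)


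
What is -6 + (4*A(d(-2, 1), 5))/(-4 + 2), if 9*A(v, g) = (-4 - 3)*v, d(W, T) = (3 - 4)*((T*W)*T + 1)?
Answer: -40/9 ≈ -4.4444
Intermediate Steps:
d(W, T) = -1 - W*T**2 (d(W, T) = -(W*T**2 + 1) = -(1 + W*T**2) = -1 - W*T**2)
A(v, g) = -7*v/9 (A(v, g) = ((-4 - 3)*v)/9 = (-7*v)/9 = -7*v/9)
-6 + (4*A(d(-2, 1), 5))/(-4 + 2) = -6 + (4*(-7*(-1 - 1*(-2)*1**2)/9))/(-4 + 2) = -6 + (4*(-7*(-1 - 1*(-2)*1)/9))/(-2) = -6 + (4*(-7*(-1 + 2)/9))*(-1/2) = -6 + (4*(-7/9*1))*(-1/2) = -6 + (4*(-7/9))*(-1/2) = -6 - 28/9*(-1/2) = -6 + 14/9 = -40/9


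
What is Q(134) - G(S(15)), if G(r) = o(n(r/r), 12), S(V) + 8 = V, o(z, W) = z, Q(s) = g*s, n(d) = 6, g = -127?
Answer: -17024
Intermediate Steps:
Q(s) = -127*s
S(V) = -8 + V
G(r) = 6
Q(134) - G(S(15)) = -127*134 - 1*6 = -17018 - 6 = -17024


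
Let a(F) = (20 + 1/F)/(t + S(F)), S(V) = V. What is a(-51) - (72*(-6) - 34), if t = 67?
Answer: 381275/816 ≈ 467.25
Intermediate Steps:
a(F) = (20 + 1/F)/(67 + F)
a(-51) - (72*(-6) - 34) = (1 + 20*(-51))/((-51)*(67 - 51)) - (72*(-6) - 34) = -1/51*(1 - 1020)/16 - (-432 - 34) = -1/51*1/16*(-1019) - 1*(-466) = 1019/816 + 466 = 381275/816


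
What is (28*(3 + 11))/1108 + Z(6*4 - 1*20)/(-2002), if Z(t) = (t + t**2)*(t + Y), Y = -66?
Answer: 269838/277277 ≈ 0.97317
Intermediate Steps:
Z(t) = (-66 + t)*(t + t**2) (Z(t) = (t + t**2)*(t - 66) = (t + t**2)*(-66 + t) = (-66 + t)*(t + t**2))
(28*(3 + 11))/1108 + Z(6*4 - 1*20)/(-2002) = (28*(3 + 11))/1108 + ((6*4 - 1*20)*(-66 + (6*4 - 1*20)**2 - 65*(6*4 - 1*20)))/(-2002) = (28*14)*(1/1108) + ((24 - 20)*(-66 + (24 - 20)**2 - 65*(24 - 20)))*(-1/2002) = 392*(1/1108) + (4*(-66 + 4**2 - 65*4))*(-1/2002) = 98/277 + (4*(-66 + 16 - 260))*(-1/2002) = 98/277 + (4*(-310))*(-1/2002) = 98/277 - 1240*(-1/2002) = 98/277 + 620/1001 = 269838/277277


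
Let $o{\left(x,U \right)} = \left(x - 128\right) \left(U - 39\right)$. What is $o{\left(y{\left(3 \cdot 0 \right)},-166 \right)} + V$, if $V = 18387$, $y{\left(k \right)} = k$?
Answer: $44627$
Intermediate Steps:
$o{\left(x,U \right)} = \left(-128 + x\right) \left(-39 + U\right)$
$o{\left(y{\left(3 \cdot 0 \right)},-166 \right)} + V = \left(4992 - -21248 - 39 \cdot 3 \cdot 0 - 166 \cdot 3 \cdot 0\right) + 18387 = \left(4992 + 21248 - 0 - 0\right) + 18387 = \left(4992 + 21248 + 0 + 0\right) + 18387 = 26240 + 18387 = 44627$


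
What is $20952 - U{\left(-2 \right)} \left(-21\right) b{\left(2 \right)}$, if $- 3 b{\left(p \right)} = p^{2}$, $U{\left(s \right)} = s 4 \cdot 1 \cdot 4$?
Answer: $21848$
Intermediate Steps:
$U{\left(s \right)} = 16 s$ ($U{\left(s \right)} = 4 s 1 \cdot 4 = 4 s 4 = 16 s$)
$b{\left(p \right)} = - \frac{p^{2}}{3}$
$20952 - U{\left(-2 \right)} \left(-21\right) b{\left(2 \right)} = 20952 - 16 \left(-2\right) \left(-21\right) \left(- \frac{2^{2}}{3}\right) = 20952 - \left(-32\right) \left(-21\right) \left(\left(- \frac{1}{3}\right) 4\right) = 20952 - 672 \left(- \frac{4}{3}\right) = 20952 - -896 = 20952 + 896 = 21848$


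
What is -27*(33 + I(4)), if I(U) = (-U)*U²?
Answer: 837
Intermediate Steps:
I(U) = -U³
-27*(33 + I(4)) = -27*(33 - 1*4³) = -27*(33 - 1*64) = -27*(33 - 64) = -27*(-31) = 837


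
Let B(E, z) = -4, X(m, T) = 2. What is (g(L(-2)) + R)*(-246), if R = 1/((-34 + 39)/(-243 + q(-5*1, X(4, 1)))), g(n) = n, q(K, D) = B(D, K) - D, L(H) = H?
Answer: 63714/5 ≈ 12743.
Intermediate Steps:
q(K, D) = -4 - D
R = -249/5 (R = 1/((-34 + 39)/(-243 + (-4 - 1*2))) = 1/(5/(-243 + (-4 - 2))) = 1/(5/(-243 - 6)) = 1/(5/(-249)) = 1/(5*(-1/249)) = 1/(-5/249) = -249/5 ≈ -49.800)
(g(L(-2)) + R)*(-246) = (-2 - 249/5)*(-246) = -259/5*(-246) = 63714/5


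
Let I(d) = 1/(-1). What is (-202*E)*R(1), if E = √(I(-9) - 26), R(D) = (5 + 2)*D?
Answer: -4242*I*√3 ≈ -7347.4*I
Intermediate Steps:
R(D) = 7*D
I(d) = -1
E = 3*I*√3 (E = √(-1 - 26) = √(-27) = 3*I*√3 ≈ 5.1962*I)
(-202*E)*R(1) = (-606*I*√3)*(7*1) = -606*I*√3*7 = -4242*I*√3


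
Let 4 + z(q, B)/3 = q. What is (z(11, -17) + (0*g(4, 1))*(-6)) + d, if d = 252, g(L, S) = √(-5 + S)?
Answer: 273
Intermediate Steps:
z(q, B) = -12 + 3*q
(z(11, -17) + (0*g(4, 1))*(-6)) + d = ((-12 + 3*11) + (0*√(-5 + 1))*(-6)) + 252 = ((-12 + 33) + (0*√(-4))*(-6)) + 252 = (21 + (0*(2*I))*(-6)) + 252 = (21 + 0*(-6)) + 252 = (21 + 0) + 252 = 21 + 252 = 273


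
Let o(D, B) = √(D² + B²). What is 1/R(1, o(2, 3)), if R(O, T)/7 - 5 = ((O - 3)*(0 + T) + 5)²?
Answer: 41/5334 + 5*√13/2667 ≈ 0.014446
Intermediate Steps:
o(D, B) = √(B² + D²)
R(O, T) = 35 + 7*(5 + T*(-3 + O))² (R(O, T) = 35 + 7*((O - 3)*(0 + T) + 5)² = 35 + 7*((-3 + O)*T + 5)² = 35 + 7*(T*(-3 + O) + 5)² = 35 + 7*(5 + T*(-3 + O))²)
1/R(1, o(2, 3)) = 1/(35 + 7*(5 - 3*√(3² + 2²) + 1*√(3² + 2²))²) = 1/(35 + 7*(5 - 3*√(9 + 4) + 1*√(9 + 4))²) = 1/(35 + 7*(5 - 3*√13 + 1*√13)²) = 1/(35 + 7*(5 - 3*√13 + √13)²) = 1/(35 + 7*(5 - 2*√13)²)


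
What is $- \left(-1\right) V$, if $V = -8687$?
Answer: $-8687$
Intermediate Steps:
$- \left(-1\right) V = - \left(-1\right) \left(-8687\right) = \left(-1\right) 8687 = -8687$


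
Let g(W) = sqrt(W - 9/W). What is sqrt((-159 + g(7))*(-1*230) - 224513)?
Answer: sqrt(-9209207 - 3220*sqrt(70))/7 ≈ 434.16*I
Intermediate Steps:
sqrt((-159 + g(7))*(-1*230) - 224513) = sqrt((-159 + sqrt(7 - 9/7))*(-1*230) - 224513) = sqrt((-159 + sqrt(7 - 9*1/7))*(-230) - 224513) = sqrt((-159 + sqrt(7 - 9/7))*(-230) - 224513) = sqrt((-159 + sqrt(40/7))*(-230) - 224513) = sqrt((-159 + 2*sqrt(70)/7)*(-230) - 224513) = sqrt((36570 - 460*sqrt(70)/7) - 224513) = sqrt(-187943 - 460*sqrt(70)/7)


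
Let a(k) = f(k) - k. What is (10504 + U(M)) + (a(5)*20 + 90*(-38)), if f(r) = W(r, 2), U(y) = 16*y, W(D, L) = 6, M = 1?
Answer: 7120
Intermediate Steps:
f(r) = 6
a(k) = 6 - k
(10504 + U(M)) + (a(5)*20 + 90*(-38)) = (10504 + 16*1) + ((6 - 1*5)*20 + 90*(-38)) = (10504 + 16) + ((6 - 5)*20 - 3420) = 10520 + (1*20 - 3420) = 10520 + (20 - 3420) = 10520 - 3400 = 7120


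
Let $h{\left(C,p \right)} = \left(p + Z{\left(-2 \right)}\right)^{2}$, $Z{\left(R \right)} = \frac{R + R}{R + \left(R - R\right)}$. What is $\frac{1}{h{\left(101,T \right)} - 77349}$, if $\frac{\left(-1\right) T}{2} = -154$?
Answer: $\frac{1}{18751} \approx 5.333 \cdot 10^{-5}$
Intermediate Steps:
$T = 308$ ($T = \left(-2\right) \left(-154\right) = 308$)
$Z{\left(R \right)} = 2$ ($Z{\left(R \right)} = \frac{2 R}{R + 0} = \frac{2 R}{R} = 2$)
$h{\left(C,p \right)} = \left(2 + p\right)^{2}$ ($h{\left(C,p \right)} = \left(p + 2\right)^{2} = \left(2 + p\right)^{2}$)
$\frac{1}{h{\left(101,T \right)} - 77349} = \frac{1}{\left(2 + 308\right)^{2} - 77349} = \frac{1}{310^{2} - 77349} = \frac{1}{96100 - 77349} = \frac{1}{18751}$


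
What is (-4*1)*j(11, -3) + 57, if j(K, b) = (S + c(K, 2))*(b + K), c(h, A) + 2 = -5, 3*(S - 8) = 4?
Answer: -53/3 ≈ -17.667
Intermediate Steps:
S = 28/3 (S = 8 + (1/3)*4 = 8 + 4/3 = 28/3 ≈ 9.3333)
c(h, A) = -7 (c(h, A) = -2 - 5 = -7)
j(K, b) = 7*K/3 + 7*b/3 (j(K, b) = (28/3 - 7)*(b + K) = 7*(K + b)/3 = 7*K/3 + 7*b/3)
(-4*1)*j(11, -3) + 57 = (-4*1)*((7/3)*11 + (7/3)*(-3)) + 57 = -4*(77/3 - 7) + 57 = -4*56/3 + 57 = -224/3 + 57 = -53/3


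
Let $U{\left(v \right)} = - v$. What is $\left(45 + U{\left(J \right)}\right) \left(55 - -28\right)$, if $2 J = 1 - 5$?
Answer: $3901$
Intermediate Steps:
$J = -2$ ($J = \frac{1 - 5}{2} = \frac{1}{2} \left(-4\right) = -2$)
$\left(45 + U{\left(J \right)}\right) \left(55 - -28\right) = \left(45 - -2\right) \left(55 - -28\right) = \left(45 + 2\right) \left(55 + 28\right) = 47 \cdot 83 = 3901$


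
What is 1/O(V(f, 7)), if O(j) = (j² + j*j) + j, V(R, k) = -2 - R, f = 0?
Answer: ⅙ ≈ 0.16667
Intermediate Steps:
O(j) = j + 2*j² (O(j) = (j² + j²) + j = 2*j² + j = j + 2*j²)
1/O(V(f, 7)) = 1/((-2 - 1*0)*(1 + 2*(-2 - 1*0))) = 1/((-2 + 0)*(1 + 2*(-2 + 0))) = 1/(-2*(1 + 2*(-2))) = 1/(-2*(1 - 4)) = 1/(-2*(-3)) = 1/6 = ⅙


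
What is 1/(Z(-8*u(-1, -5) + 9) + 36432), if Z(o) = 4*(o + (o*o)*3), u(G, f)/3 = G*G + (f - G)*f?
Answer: 1/2974752 ≈ 3.3616e-7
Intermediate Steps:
u(G, f) = 3*G² + 3*f*(f - G) (u(G, f) = 3*(G*G + (f - G)*f) = 3*(G² + f*(f - G)) = 3*G² + 3*f*(f - G))
Z(o) = 4*o + 12*o² (Z(o) = 4*(o + o²*3) = 4*(o + 3*o²) = 4*o + 12*o²)
1/(Z(-8*u(-1, -5) + 9) + 36432) = 1/(4*(-8*(3*(-1)² + 3*(-5)² - 3*(-1)*(-5)) + 9)*(1 + 3*(-8*(3*(-1)² + 3*(-5)² - 3*(-1)*(-5)) + 9)) + 36432) = 1/(4*(-8*(3*1 + 3*25 - 15) + 9)*(1 + 3*(-8*(3*1 + 3*25 - 15) + 9)) + 36432) = 1/(4*(-8*(3 + 75 - 15) + 9)*(1 + 3*(-8*(3 + 75 - 15) + 9)) + 36432) = 1/(4*(-8*63 + 9)*(1 + 3*(-8*63 + 9)) + 36432) = 1/(4*(-504 + 9)*(1 + 3*(-504 + 9)) + 36432) = 1/(4*(-495)*(1 + 3*(-495)) + 36432) = 1/(4*(-495)*(1 - 1485) + 36432) = 1/(4*(-495)*(-1484) + 36432) = 1/(2938320 + 36432) = 1/2974752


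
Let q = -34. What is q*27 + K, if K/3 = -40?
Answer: -1038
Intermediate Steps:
K = -120 (K = 3*(-40) = -120)
q*27 + K = -34*27 - 120 = -918 - 120 = -1038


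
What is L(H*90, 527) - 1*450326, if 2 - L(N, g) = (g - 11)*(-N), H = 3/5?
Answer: -422460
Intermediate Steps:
H = 3/5 (H = 3*(1/5) = 3/5 ≈ 0.60000)
L(N, g) = 2 + N*(-11 + g) (L(N, g) = 2 - (g - 11)*(-N) = 2 - (-11 + g)*(-N) = 2 - (-1)*N*(-11 + g) = 2 + N*(-11 + g))
L(H*90, 527) - 1*450326 = (2 - 33*90/5 + ((3/5)*90)*527) - 1*450326 = (2 - 11*54 + 54*527) - 450326 = (2 - 594 + 28458) - 450326 = 27866 - 450326 = -422460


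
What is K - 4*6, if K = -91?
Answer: -115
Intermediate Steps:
K - 4*6 = -91 - 4*6 = -91 - 1*24 = -91 - 24 = -115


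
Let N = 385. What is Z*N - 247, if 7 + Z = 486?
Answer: 184168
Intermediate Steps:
Z = 479 (Z = -7 + 486 = 479)
Z*N - 247 = 479*385 - 247 = 184415 - 247 = 184168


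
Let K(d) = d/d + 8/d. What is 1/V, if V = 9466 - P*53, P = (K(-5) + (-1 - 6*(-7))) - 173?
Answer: 5/82469 ≈ 6.0629e-5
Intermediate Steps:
K(d) = 1 + 8/d
P = -663/5 (P = ((8 - 5)/(-5) + (-1 - 6*(-7))) - 173 = (-1/5*3 + (-1 + 42)) - 173 = (-3/5 + 41) - 173 = 202/5 - 173 = -663/5 ≈ -132.60)
V = 82469/5 (V = 9466 - (-663)*53/5 = 9466 - 1*(-35139/5) = 9466 + 35139/5 = 82469/5 ≈ 16494.)
1/V = 1/(82469/5) = 5/82469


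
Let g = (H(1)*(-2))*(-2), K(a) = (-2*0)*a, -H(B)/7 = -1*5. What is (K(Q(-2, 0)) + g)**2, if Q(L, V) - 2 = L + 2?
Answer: 19600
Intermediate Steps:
Q(L, V) = 4 + L (Q(L, V) = 2 + (L + 2) = 2 + (2 + L) = 4 + L)
H(B) = 35 (H(B) = -(-7)*5 = -7*(-5) = 35)
K(a) = 0 (K(a) = 0*a = 0)
g = 140 (g = (35*(-2))*(-2) = -70*(-2) = 140)
(K(Q(-2, 0)) + g)**2 = (0 + 140)**2 = 140**2 = 19600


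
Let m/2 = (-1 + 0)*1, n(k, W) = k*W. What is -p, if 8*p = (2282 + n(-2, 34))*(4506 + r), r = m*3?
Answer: -1245375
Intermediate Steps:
n(k, W) = W*k
m = -2 (m = 2*((-1 + 0)*1) = 2*(-1*1) = 2*(-1) = -2)
r = -6 (r = -2*3 = -6)
p = 1245375 (p = ((2282 + 34*(-2))*(4506 - 6))/8 = ((2282 - 68)*4500)/8 = (2214*4500)/8 = (⅛)*9963000 = 1245375)
-p = -1*1245375 = -1245375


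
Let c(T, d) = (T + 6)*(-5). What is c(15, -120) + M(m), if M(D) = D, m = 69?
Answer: -36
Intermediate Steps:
c(T, d) = -30 - 5*T (c(T, d) = (6 + T)*(-5) = -30 - 5*T)
c(15, -120) + M(m) = (-30 - 5*15) + 69 = (-30 - 75) + 69 = -105 + 69 = -36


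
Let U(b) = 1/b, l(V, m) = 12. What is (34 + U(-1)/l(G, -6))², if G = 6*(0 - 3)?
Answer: 165649/144 ≈ 1150.3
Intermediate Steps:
G = -18 (G = 6*(-3) = -18)
(34 + U(-1)/l(G, -6))² = (34 + 1/(-1*12))² = (34 - 1*1/12)² = (34 - 1/12)² = (407/12)² = 165649/144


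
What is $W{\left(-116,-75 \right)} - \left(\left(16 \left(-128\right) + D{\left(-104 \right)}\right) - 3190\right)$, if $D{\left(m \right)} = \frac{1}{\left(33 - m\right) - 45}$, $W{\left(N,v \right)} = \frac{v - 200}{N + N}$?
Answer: $\frac{27956235}{5336} \approx 5239.2$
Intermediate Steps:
$W{\left(N,v \right)} = \frac{-200 + v}{2 N}$
$D{\left(m \right)} = \frac{1}{-12 - m}$
$W{\left(-116,-75 \right)} - \left(\left(16 \left(-128\right) + D{\left(-104 \right)}\right) - 3190\right) = \frac{-200 - 75}{2 \left(-116\right)} - \left(\left(16 \left(-128\right) - \frac{1}{12 - 104}\right) - 3190\right) = \frac{1}{2} \left(- \frac{1}{116}\right) \left(-275\right) - \left(\left(-2048 - \frac{1}{-92}\right) - 3190\right) = \frac{275}{232} - \left(\left(-2048 - - \frac{1}{92}\right) - 3190\right) = \frac{275}{232} - \left(\left(-2048 + \frac{1}{92}\right) - 3190\right) = \frac{275}{232} - \left(- \frac{188415}{92} - 3190\right) = \frac{275}{232} - - \frac{481895}{92} = \frac{275}{232} + \frac{481895}{92} = \frac{27956235}{5336}$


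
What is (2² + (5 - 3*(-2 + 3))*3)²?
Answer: 100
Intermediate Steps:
(2² + (5 - 3*(-2 + 3))*3)² = (4 + (5 - 3*1)*3)² = (4 + (5 - 3)*3)² = (4 + 2*3)² = (4 + 6)² = 10² = 100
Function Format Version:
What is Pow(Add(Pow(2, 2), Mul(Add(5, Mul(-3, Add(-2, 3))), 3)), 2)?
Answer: 100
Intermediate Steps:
Pow(Add(Pow(2, 2), Mul(Add(5, Mul(-3, Add(-2, 3))), 3)), 2) = Pow(Add(4, Mul(Add(5, Mul(-3, 1)), 3)), 2) = Pow(Add(4, Mul(Add(5, -3), 3)), 2) = Pow(Add(4, Mul(2, 3)), 2) = Pow(Add(4, 6), 2) = Pow(10, 2) = 100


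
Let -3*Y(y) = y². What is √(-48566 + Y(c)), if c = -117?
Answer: I*√53129 ≈ 230.5*I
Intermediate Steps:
Y(y) = -y²/3
√(-48566 + Y(c)) = √(-48566 - ⅓*(-117)²) = √(-48566 - ⅓*13689) = √(-48566 - 4563) = √(-53129) = I*√53129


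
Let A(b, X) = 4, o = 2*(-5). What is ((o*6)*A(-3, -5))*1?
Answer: -240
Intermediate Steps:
o = -10
((o*6)*A(-3, -5))*1 = (-10*6*4)*1 = -60*4*1 = -240*1 = -240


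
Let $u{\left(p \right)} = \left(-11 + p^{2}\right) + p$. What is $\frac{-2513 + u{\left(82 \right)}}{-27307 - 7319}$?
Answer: $- \frac{2141}{17313} \approx -0.12366$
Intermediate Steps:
$u{\left(p \right)} = -11 + p + p^{2}$
$\frac{-2513 + u{\left(82 \right)}}{-27307 - 7319} = \frac{-2513 + \left(-11 + 82 + 82^{2}\right)}{-27307 - 7319} = \frac{-2513 + \left(-11 + 82 + 6724\right)}{-34626} = \left(-2513 + 6795\right) \left(- \frac{1}{34626}\right) = 4282 \left(- \frac{1}{34626}\right) = - \frac{2141}{17313}$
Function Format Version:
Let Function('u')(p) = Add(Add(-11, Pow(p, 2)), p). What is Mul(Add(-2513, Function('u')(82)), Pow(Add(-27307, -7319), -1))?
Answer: Rational(-2141, 17313) ≈ -0.12366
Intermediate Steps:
Function('u')(p) = Add(-11, p, Pow(p, 2))
Mul(Add(-2513, Function('u')(82)), Pow(Add(-27307, -7319), -1)) = Mul(Add(-2513, Add(-11, 82, Pow(82, 2))), Pow(Add(-27307, -7319), -1)) = Mul(Add(-2513, Add(-11, 82, 6724)), Pow(-34626, -1)) = Mul(Add(-2513, 6795), Rational(-1, 34626)) = Mul(4282, Rational(-1, 34626)) = Rational(-2141, 17313)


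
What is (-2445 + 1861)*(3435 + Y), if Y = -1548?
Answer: -1102008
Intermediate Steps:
(-2445 + 1861)*(3435 + Y) = (-2445 + 1861)*(3435 - 1548) = -584*1887 = -1102008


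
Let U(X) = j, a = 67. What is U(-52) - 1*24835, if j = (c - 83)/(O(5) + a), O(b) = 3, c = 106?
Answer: -1738427/70 ≈ -24835.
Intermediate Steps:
j = 23/70 (j = (106 - 83)/(3 + 67) = 23/70 ≈ 0.32857)
U(X) = 23/70
U(-52) - 1*24835 = 23/70 - 1*24835 = 23/70 - 24835 = -1738427/70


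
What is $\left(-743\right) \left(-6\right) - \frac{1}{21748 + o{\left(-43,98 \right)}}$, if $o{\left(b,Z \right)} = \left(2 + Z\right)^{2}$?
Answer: $\frac{141532583}{31748} \approx 4458.0$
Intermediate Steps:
$\left(-743\right) \left(-6\right) - \frac{1}{21748 + o{\left(-43,98 \right)}} = \left(-743\right) \left(-6\right) - \frac{1}{21748 + \left(2 + 98\right)^{2}} = 4458 - \frac{1}{21748 + 100^{2}} = 4458 - \frac{1}{21748 + 10000} = 4458 - \frac{1}{31748} = \frac{141532583}{31748}$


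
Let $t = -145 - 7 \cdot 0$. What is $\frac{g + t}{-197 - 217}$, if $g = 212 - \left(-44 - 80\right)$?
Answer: $- \frac{191}{414} \approx -0.46135$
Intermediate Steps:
$g = 336$ ($g = 212 - \left(-44 - 80\right) = 212 - -124 = 212 + 124 = 336$)
$t = -145$ ($t = -145 - 0 = -145 + 0 = -145$)
$\frac{g + t}{-197 - 217} = \frac{336 - 145}{-197 - 217} = \frac{191}{-414} = 191 \left(- \frac{1}{414}\right) = - \frac{191}{414}$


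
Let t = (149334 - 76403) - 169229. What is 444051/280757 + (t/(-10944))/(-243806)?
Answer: 592397777067239/374559719529024 ≈ 1.5816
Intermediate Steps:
t = -96298 (t = 72931 - 169229 = -96298)
444051/280757 + (t/(-10944))/(-243806) = 444051/280757 - 96298/(-10944)/(-243806) = 444051*(1/280757) - 96298*(-1/10944)*(-1/243806) = 444051/280757 + (48149/5472)*(-1/243806) = 444051/280757 - 48149/1334106432 = 592397777067239/374559719529024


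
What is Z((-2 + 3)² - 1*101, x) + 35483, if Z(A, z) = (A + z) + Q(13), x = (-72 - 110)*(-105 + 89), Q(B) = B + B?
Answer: 38321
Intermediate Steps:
Q(B) = 2*B
x = 2912 (x = -182*(-16) = 2912)
Z(A, z) = 26 + A + z (Z(A, z) = (A + z) + 2*13 = (A + z) + 26 = 26 + A + z)
Z((-2 + 3)² - 1*101, x) + 35483 = (26 + ((-2 + 3)² - 1*101) + 2912) + 35483 = (26 + (1² - 101) + 2912) + 35483 = (26 + (1 - 101) + 2912) + 35483 = (26 - 100 + 2912) + 35483 = 2838 + 35483 = 38321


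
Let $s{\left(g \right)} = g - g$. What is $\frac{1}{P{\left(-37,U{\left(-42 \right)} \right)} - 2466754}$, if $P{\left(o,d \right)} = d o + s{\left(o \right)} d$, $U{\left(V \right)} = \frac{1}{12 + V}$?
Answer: $- \frac{30}{74002583} \approx -4.0539 \cdot 10^{-7}$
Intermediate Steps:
$s{\left(g \right)} = 0$
$P{\left(o,d \right)} = d o$ ($P{\left(o,d \right)} = d o + 0 d = d o + 0 = d o$)
$\frac{1}{P{\left(-37,U{\left(-42 \right)} \right)} - 2466754} = \frac{1}{\frac{1}{12 - 42} \left(-37\right) - 2466754} = \frac{1}{\frac{1}{-30} \left(-37\right) + \left(-3526699 + 1059945\right)} = \frac{1}{\left(- \frac{1}{30}\right) \left(-37\right) - 2466754} = \frac{1}{\frac{37}{30} - 2466754} = \frac{1}{- \frac{74002583}{30}} = - \frac{30}{74002583}$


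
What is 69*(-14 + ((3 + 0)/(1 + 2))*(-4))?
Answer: -1242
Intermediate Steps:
69*(-14 + ((3 + 0)/(1 + 2))*(-4)) = 69*(-14 + (3/3)*(-4)) = 69*(-14 + (3*(⅓))*(-4)) = 69*(-14 + 1*(-4)) = 69*(-14 - 4) = 69*(-18) = -1242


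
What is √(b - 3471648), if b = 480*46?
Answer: 4*I*√215598 ≈ 1857.3*I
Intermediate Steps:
b = 22080
√(b - 3471648) = √(22080 - 3471648) = √(-3449568) = 4*I*√215598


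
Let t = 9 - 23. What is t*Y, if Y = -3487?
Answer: 48818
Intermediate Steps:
t = -14
t*Y = -14*(-3487) = 48818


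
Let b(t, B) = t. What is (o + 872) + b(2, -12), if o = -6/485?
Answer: 423884/485 ≈ 873.99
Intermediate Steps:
o = -6/485 (o = (1/485)*(-6) = -6/485 ≈ -0.012371)
(o + 872) + b(2, -12) = (-6/485 + 872) + 2 = 422914/485 + 2 = 423884/485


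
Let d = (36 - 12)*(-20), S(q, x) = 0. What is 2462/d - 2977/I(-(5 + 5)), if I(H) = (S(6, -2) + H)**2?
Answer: -41879/1200 ≈ -34.899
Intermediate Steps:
d = -480 (d = 24*(-20) = -480)
I(H) = H**2 (I(H) = (0 + H)**2 = H**2)
2462/d - 2977/I(-(5 + 5)) = 2462/(-480) - 2977/(5 + 5)**2 = 2462*(-1/480) - 2977/((-1*10)**2) = -1231/240 - 2977/((-10)**2) = -1231/240 - 2977/100 = -41879/1200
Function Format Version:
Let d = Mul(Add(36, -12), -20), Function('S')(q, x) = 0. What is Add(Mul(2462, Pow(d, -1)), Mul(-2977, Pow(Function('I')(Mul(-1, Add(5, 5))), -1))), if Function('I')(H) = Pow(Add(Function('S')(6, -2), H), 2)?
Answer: Rational(-41879, 1200) ≈ -34.899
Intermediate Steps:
d = -480 (d = Mul(24, -20) = -480)
Function('I')(H) = Pow(H, 2) (Function('I')(H) = Pow(Add(0, H), 2) = Pow(H, 2))
Add(Mul(2462, Pow(d, -1)), Mul(-2977, Pow(Function('I')(Mul(-1, Add(5, 5))), -1))) = Add(Mul(2462, Pow(-480, -1)), Mul(-2977, Pow(Pow(Mul(-1, Add(5, 5)), 2), -1))) = Add(Mul(2462, Rational(-1, 480)), Mul(-2977, Pow(Pow(Mul(-1, 10), 2), -1))) = Add(Rational(-1231, 240), Mul(-2977, Pow(Pow(-10, 2), -1))) = Add(Rational(-1231, 240), Mul(-2977, Pow(100, -1))) = Add(Rational(-1231, 240), Mul(-2977, Rational(1, 100))) = Add(Rational(-1231, 240), Rational(-2977, 100)) = Rational(-41879, 1200)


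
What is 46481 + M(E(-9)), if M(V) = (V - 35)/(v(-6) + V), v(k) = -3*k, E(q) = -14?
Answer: 185875/4 ≈ 46469.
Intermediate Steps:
M(V) = (-35 + V)/(18 + V) (M(V) = (V - 35)/(-3*(-6) + V) = (-35 + V)/(18 + V))
46481 + M(E(-9)) = 46481 + (-35 - 14)/(18 - 14) = 46481 - 49/4 = 185875/4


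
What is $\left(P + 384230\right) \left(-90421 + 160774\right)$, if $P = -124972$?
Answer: $18239578074$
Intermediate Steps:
$\left(P + 384230\right) \left(-90421 + 160774\right) = \left(-124972 + 384230\right) \left(-90421 + 160774\right) = 259258 \cdot 70353 = 18239578074$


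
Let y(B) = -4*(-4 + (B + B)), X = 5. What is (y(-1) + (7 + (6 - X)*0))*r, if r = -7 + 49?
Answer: 1302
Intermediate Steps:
r = 42
y(B) = 16 - 8*B (y(B) = -4*(-4 + 2*B) = 16 - 8*B)
(y(-1) + (7 + (6 - X)*0))*r = ((16 - 8*(-1)) + (7 + (6 - 1*5)*0))*42 = ((16 + 8) + (7 + (6 - 5)*0))*42 = (24 + (7 + 1*0))*42 = (24 + (7 + 0))*42 = (24 + 7)*42 = 31*42 = 1302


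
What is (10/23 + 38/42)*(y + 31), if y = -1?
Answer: 6470/161 ≈ 40.186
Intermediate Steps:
(10/23 + 38/42)*(y + 31) = (10/23 + 38/42)*(-1 + 31) = (10*(1/23) + 38*(1/42))*30 = (10/23 + 19/21)*30 = (647/483)*30 = 6470/161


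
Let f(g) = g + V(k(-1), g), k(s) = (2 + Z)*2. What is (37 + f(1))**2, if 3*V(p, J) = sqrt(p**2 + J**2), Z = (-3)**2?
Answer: (114 + sqrt(485))**2/9 ≈ 2055.8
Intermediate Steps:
Z = 9
k(s) = 22 (k(s) = (2 + 9)*2 = 11*2 = 22)
V(p, J) = sqrt(J**2 + p**2)/3 (V(p, J) = sqrt(p**2 + J**2)/3 = sqrt(J**2 + p**2)/3)
f(g) = g + sqrt(484 + g**2)/3 (f(g) = g + sqrt(g**2 + 22**2)/3 = g + sqrt(g**2 + 484)/3 = g + sqrt(484 + g**2)/3)
(37 + f(1))**2 = (37 + (1 + sqrt(484 + 1**2)/3))**2 = (37 + (1 + sqrt(484 + 1)/3))**2 = (37 + (1 + sqrt(485)/3))**2 = (38 + sqrt(485)/3)**2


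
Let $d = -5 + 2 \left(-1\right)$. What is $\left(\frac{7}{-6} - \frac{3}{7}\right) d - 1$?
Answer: $\frac{61}{6} \approx 10.167$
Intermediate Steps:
$d = -7$ ($d = -5 - 2 = -7$)
$\left(\frac{7}{-6} - \frac{3}{7}\right) d - 1 = \left(\frac{7}{-6} - \frac{3}{7}\right) \left(-7\right) - 1 = \left(7 \left(- \frac{1}{6}\right) - \frac{3}{7}\right) \left(-7\right) - 1 = \left(- \frac{7}{6} - \frac{3}{7}\right) \left(-7\right) - 1 = \left(- \frac{67}{42}\right) \left(-7\right) - 1 = \frac{67}{6} - 1 = \frac{61}{6}$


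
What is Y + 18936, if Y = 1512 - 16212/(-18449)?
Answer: 377261364/18449 ≈ 20449.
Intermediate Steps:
Y = 27911100/18449 (Y = 1512 - 16212*(-1)/18449 = 1512 - 1*(-16212/18449) = 1512 + 16212/18449 = 27911100/18449 ≈ 1512.9)
Y + 18936 = 27911100/18449 + 18936 = 377261364/18449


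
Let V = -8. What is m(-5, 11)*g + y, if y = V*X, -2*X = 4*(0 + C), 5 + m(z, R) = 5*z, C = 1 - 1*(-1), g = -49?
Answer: 1502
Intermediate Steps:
C = 2 (C = 1 + 1 = 2)
m(z, R) = -5 + 5*z
X = -4 (X = -2*(0 + 2) = -2*2 = -1/2*8 = -4)
y = 32 (y = -8*(-4) = 32)
m(-5, 11)*g + y = (-5 + 5*(-5))*(-49) + 32 = (-5 - 25)*(-49) + 32 = -30*(-49) + 32 = 1470 + 32 = 1502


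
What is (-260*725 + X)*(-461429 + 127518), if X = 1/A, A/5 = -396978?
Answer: 124933390003248911/1984890 ≈ 6.2942e+10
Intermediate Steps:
A = -1984890 (A = 5*(-396978) = -1984890)
X = -1/1984890 (X = 1/(-1984890) = -1/1984890 ≈ -5.0381e-7)
(-260*725 + X)*(-461429 + 127518) = (-260*725 - 1/1984890)*(-461429 + 127518) = (-188500 - 1/1984890)*(-333911) = -374151765001/1984890*(-333911) = 124933390003248911/1984890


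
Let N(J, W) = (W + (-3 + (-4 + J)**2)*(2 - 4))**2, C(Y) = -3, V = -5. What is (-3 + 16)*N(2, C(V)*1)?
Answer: 325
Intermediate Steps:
N(J, W) = (6 + W - 2*(-4 + J)**2)**2 (N(J, W) = (W + (-3 + (-4 + J)**2)*(-2))**2 = (W + (6 - 2*(-4 + J)**2))**2 = (6 + W - 2*(-4 + J)**2)**2)
(-3 + 16)*N(2, C(V)*1) = (-3 + 16)*(6 - 3*1 - 2*(-4 + 2)**2)**2 = 13*(6 - 3 - 2*(-2)**2)**2 = 13*(6 - 3 - 2*4)**2 = 13*(6 - 3 - 8)**2 = 13*(-5)**2 = 13*25 = 325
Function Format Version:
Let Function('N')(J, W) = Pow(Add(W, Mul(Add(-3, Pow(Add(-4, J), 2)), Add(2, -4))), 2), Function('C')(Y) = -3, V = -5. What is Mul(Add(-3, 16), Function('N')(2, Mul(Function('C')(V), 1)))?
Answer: 325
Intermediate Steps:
Function('N')(J, W) = Pow(Add(6, W, Mul(-2, Pow(Add(-4, J), 2))), 2) (Function('N')(J, W) = Pow(Add(W, Mul(Add(-3, Pow(Add(-4, J), 2)), -2)), 2) = Pow(Add(W, Add(6, Mul(-2, Pow(Add(-4, J), 2)))), 2) = Pow(Add(6, W, Mul(-2, Pow(Add(-4, J), 2))), 2))
Mul(Add(-3, 16), Function('N')(2, Mul(Function('C')(V), 1))) = Mul(Add(-3, 16), Pow(Add(6, Mul(-3, 1), Mul(-2, Pow(Add(-4, 2), 2))), 2)) = Mul(13, Pow(Add(6, -3, Mul(-2, Pow(-2, 2))), 2)) = Mul(13, Pow(Add(6, -3, Mul(-2, 4)), 2)) = Mul(13, Pow(Add(6, -3, -8), 2)) = Mul(13, Pow(-5, 2)) = Mul(13, 25) = 325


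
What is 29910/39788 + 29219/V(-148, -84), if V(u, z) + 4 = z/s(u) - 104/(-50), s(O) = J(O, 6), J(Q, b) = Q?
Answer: -537667868345/24887394 ≈ -21604.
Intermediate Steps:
s(O) = O
V(u, z) = -48/25 + z/u (V(u, z) = -4 + (z/u - 104/(-50)) = -4 + (z/u - 104*(-1/50)) = -4 + (z/u + 52/25) = -4 + (52/25 + z/u) = -48/25 + z/u)
29910/39788 + 29219/V(-148, -84) = 29910/39788 + 29219/(-48/25 - 84/(-148)) = 29910*(1/39788) + 29219/(-48/25 - 84*(-1/148)) = 14955/19894 + 29219/(-48/25 + 21/37) = 14955/19894 + 29219/(-1251/925) = 14955/19894 + 29219*(-925/1251) = 14955/19894 - 27027575/1251 = -537667868345/24887394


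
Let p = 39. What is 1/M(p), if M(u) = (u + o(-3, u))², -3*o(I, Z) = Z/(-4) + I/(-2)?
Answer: 16/27889 ≈ 0.00057370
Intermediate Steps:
o(I, Z) = I/6 + Z/12 (o(I, Z) = -(Z/(-4) + I/(-2))/3 = -(Z*(-¼) + I*(-½))/3 = -(-Z/4 - I/2)/3 = -(-I/2 - Z/4)/3 = I/6 + Z/12)
M(u) = (-½ + 13*u/12)² (M(u) = (u + ((⅙)*(-3) + u/12))² = (u + (-½ + u/12))² = (-½ + 13*u/12)²)
1/M(p) = 1/((-6 + 13*39)²/144) = 1/((-6 + 507)²/144) = 1/((1/144)*501²) = 1/((1/144)*251001) = 1/(27889/16) = 16/27889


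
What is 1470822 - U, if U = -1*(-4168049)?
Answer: -2697227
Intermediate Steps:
U = 4168049
1470822 - U = 1470822 - 1*4168049 = 1470822 - 4168049 = -2697227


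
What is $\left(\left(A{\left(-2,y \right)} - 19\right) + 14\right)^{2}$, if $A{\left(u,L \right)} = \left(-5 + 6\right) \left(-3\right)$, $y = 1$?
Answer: $64$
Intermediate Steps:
$A{\left(u,L \right)} = -3$ ($A{\left(u,L \right)} = 1 \left(-3\right) = -3$)
$\left(\left(A{\left(-2,y \right)} - 19\right) + 14\right)^{2} = \left(\left(-3 - 19\right) + 14\right)^{2} = \left(-22 + 14\right)^{2} = \left(-8\right)^{2} = 64$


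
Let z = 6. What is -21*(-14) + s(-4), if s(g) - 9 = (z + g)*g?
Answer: 295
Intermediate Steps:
s(g) = 9 + g*(6 + g) (s(g) = 9 + (6 + g)*g = 9 + g*(6 + g))
-21*(-14) + s(-4) = -21*(-14) + (9 + (-4)² + 6*(-4)) = 294 + (9 + 16 - 24) = 294 + 1 = 295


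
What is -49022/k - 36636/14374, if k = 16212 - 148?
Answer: -323290733/57725984 ≈ -5.6004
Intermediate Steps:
k = 16064
-49022/k - 36636/14374 = -49022/16064 - 36636/14374 = -49022*1/16064 - 36636*1/14374 = -24511/8032 - 18318/7187 = -323290733/57725984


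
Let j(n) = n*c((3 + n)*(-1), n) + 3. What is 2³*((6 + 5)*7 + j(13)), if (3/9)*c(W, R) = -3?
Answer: -296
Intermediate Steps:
c(W, R) = -9 (c(W, R) = 3*(-3) = -9)
j(n) = 3 - 9*n (j(n) = n*(-9) + 3 = -9*n + 3 = 3 - 9*n)
2³*((6 + 5)*7 + j(13)) = 2³*((6 + 5)*7 + (3 - 9*13)) = 8*(11*7 + (3 - 117)) = 8*(77 - 114) = 8*(-37) = -296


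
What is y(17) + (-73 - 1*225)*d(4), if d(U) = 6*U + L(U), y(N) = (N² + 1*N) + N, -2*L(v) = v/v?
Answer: -6680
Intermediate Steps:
L(v) = -½ (L(v) = -v/(2*v) = -½*1 = -½)
y(N) = N² + 2*N (y(N) = (N² + N) + N = (N + N²) + N = N² + 2*N)
d(U) = -½ + 6*U (d(U) = 6*U - ½ = -½ + 6*U)
y(17) + (-73 - 1*225)*d(4) = 17*(2 + 17) + (-73 - 1*225)*(-½ + 6*4) = 17*19 + (-73 - 225)*(-½ + 24) = 323 - 298*47/2 = 323 - 7003 = -6680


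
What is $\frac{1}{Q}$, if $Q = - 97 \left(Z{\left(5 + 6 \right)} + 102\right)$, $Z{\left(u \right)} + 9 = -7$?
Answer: $- \frac{1}{8342} \approx -0.00011988$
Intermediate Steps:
$Z{\left(u \right)} = -16$ ($Z{\left(u \right)} = -9 - 7 = -16$)
$Q = -8342$ ($Q = - 97 \left(-16 + 102\right) = \left(-97\right) 86 = -8342$)
$\frac{1}{Q} = \frac{1}{-8342} = - \frac{1}{8342}$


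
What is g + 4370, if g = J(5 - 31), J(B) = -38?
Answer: 4332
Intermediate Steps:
g = -38
g + 4370 = -38 + 4370 = 4332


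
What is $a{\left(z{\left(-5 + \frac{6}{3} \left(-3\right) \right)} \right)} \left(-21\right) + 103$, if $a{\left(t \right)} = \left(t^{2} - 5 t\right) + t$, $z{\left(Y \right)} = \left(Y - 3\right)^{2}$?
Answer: $-790169$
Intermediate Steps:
$z{\left(Y \right)} = \left(-3 + Y\right)^{2}$
$a{\left(t \right)} = t^{2} - 4 t$
$a{\left(z{\left(-5 + \frac{6}{3} \left(-3\right) \right)} \right)} \left(-21\right) + 103 = \left(-3 + \left(-5 + \frac{6}{3} \left(-3\right)\right)\right)^{2} \left(-4 + \left(-3 + \left(-5 + \frac{6}{3} \left(-3\right)\right)\right)^{2}\right) \left(-21\right) + 103 = \left(-3 + \left(-5 + 6 \cdot \frac{1}{3} \left(-3\right)\right)\right)^{2} \left(-4 + \left(-3 + \left(-5 + 6 \cdot \frac{1}{3} \left(-3\right)\right)\right)^{2}\right) \left(-21\right) + 103 = \left(-3 + \left(-5 + 2 \left(-3\right)\right)\right)^{2} \left(-4 + \left(-3 + \left(-5 + 2 \left(-3\right)\right)\right)^{2}\right) \left(-21\right) + 103 = \left(-3 - 11\right)^{2} \left(-4 + \left(-3 - 11\right)^{2}\right) \left(-21\right) + 103 = \left(-14\right)^{2} \left(-4 + \left(-14\right)^{2}\right) \left(-21\right) + 103 = 196 \left(-4 + 196\right) \left(-21\right) + 103 = 196 \cdot 192 \left(-21\right) + 103 = 37632 \left(-21\right) + 103 = -790272 + 103 = -790169$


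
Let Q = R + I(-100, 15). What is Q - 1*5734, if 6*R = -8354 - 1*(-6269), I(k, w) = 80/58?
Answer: -352647/58 ≈ -6080.1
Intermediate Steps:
I(k, w) = 40/29 (I(k, w) = 80*(1/58) = 40/29)
R = -695/2 (R = (-8354 - 1*(-6269))/6 = (-8354 + 6269)/6 = (1/6)*(-2085) = -695/2 ≈ -347.50)
Q = -20075/58 (Q = -695/2 + 40/29 = -20075/58 ≈ -346.12)
Q - 1*5734 = -20075/58 - 1*5734 = -20075/58 - 5734 = -352647/58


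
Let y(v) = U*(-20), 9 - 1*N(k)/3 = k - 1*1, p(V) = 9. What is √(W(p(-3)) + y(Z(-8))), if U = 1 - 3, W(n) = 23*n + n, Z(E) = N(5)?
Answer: 16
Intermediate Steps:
N(k) = 30 - 3*k (N(k) = 27 - 3*(k - 1*1) = 27 - 3*(k - 1) = 27 - 3*(-1 + k) = 27 + (3 - 3*k) = 30 - 3*k)
Z(E) = 15 (Z(E) = 30 - 3*5 = 30 - 15 = 15)
W(n) = 24*n
U = -2
y(v) = 40 (y(v) = -2*(-20) = 40)
√(W(p(-3)) + y(Z(-8))) = √(24*9 + 40) = √(216 + 40) = √256 = 16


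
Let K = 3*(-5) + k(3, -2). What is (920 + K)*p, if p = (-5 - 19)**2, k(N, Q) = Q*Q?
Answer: 523584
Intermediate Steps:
k(N, Q) = Q**2
p = 576 (p = (-24)**2 = 576)
K = -11 (K = 3*(-5) + (-2)**2 = -15 + 4 = -11)
(920 + K)*p = (920 - 11)*576 = 909*576 = 523584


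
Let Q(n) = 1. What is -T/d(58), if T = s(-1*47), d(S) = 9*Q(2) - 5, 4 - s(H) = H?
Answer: -51/4 ≈ -12.750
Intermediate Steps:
s(H) = 4 - H
d(S) = 4 (d(S) = 9*1 - 5 = 9 - 5 = 4)
T = 51 (T = 4 - (-1)*47 = 4 - 1*(-47) = 4 + 47 = 51)
-T/d(58) = -51/4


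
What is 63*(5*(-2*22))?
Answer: -13860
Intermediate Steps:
63*(5*(-2*22)) = 63*(5*(-44)) = 63*(-220) = -13860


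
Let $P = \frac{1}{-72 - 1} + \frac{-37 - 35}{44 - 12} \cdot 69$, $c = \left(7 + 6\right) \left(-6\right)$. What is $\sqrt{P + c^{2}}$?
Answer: $\frac{\sqrt{126376943}}{146} \approx 76.998$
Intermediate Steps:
$c = -78$ ($c = 13 \left(-6\right) = -78$)
$P = - \frac{45337}{292}$ ($P = \frac{1}{-73} + - \frac{72}{32} \cdot 69 = - \frac{1}{73} + \left(-72\right) \frac{1}{32} \cdot 69 = - \frac{1}{73} - \frac{621}{4} = - \frac{45337}{292} \approx -155.26$)
$\sqrt{P + c^{2}} = \sqrt{- \frac{45337}{292} + \left(-78\right)^{2}} = \sqrt{- \frac{45337}{292} + 6084} = \sqrt{\frac{1731191}{292}} = \frac{\sqrt{126376943}}{146}$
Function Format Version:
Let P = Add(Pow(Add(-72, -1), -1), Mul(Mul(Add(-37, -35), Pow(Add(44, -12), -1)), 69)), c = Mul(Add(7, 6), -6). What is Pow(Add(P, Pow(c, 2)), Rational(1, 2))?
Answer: Mul(Rational(1, 146), Pow(126376943, Rational(1, 2))) ≈ 76.998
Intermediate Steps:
c = -78 (c = Mul(13, -6) = -78)
P = Rational(-45337, 292) (P = Add(Pow(-73, -1), Mul(Mul(-72, Pow(32, -1)), 69)) = Add(Rational(-1, 73), Mul(Mul(-72, Rational(1, 32)), 69)) = Add(Rational(-1, 73), Mul(Rational(-9, 4), 69)) = Add(Rational(-1, 73), Rational(-621, 4)) = Rational(-45337, 292) ≈ -155.26)
Pow(Add(P, Pow(c, 2)), Rational(1, 2)) = Pow(Add(Rational(-45337, 292), Pow(-78, 2)), Rational(1, 2)) = Pow(Add(Rational(-45337, 292), 6084), Rational(1, 2)) = Pow(Rational(1731191, 292), Rational(1, 2)) = Mul(Rational(1, 146), Pow(126376943, Rational(1, 2)))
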